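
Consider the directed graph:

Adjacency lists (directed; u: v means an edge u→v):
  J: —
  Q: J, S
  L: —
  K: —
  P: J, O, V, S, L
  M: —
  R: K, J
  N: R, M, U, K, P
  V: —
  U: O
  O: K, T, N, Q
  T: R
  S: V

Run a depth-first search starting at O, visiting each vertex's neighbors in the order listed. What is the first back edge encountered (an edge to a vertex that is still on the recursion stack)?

U→O

DFS from O (visiting each vertex's neighbors in the order listed); mark gray on enter, black on exit:
O gray
  K gray
  K black
  T gray
    R gray
      R→K: K black — skip
      J gray
      J black
    R black
  T black
  N gray
    N→R: R black — skip
    M gray
    M black
    U gray
      U→O: O is gray → back edge
First back edge: U → O.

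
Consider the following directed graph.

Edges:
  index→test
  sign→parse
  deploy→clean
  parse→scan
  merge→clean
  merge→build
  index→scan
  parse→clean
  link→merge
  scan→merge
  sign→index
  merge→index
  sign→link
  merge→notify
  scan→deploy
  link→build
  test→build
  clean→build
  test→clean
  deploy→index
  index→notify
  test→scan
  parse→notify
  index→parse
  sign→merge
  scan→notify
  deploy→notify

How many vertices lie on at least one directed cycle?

6

A vertex is on a directed cycle iff it belongs to a strongly connected component of size ≥ 2 (or has a self-loop).
The vertices on cycles are {scan, test, index, merge, parse, deploy} — 6 in total.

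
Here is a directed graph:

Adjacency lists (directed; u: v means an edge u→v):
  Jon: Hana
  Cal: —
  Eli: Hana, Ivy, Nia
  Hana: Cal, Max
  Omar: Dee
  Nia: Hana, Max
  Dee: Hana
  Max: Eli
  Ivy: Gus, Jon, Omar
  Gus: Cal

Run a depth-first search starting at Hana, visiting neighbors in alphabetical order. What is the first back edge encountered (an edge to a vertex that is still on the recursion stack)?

Eli->Hana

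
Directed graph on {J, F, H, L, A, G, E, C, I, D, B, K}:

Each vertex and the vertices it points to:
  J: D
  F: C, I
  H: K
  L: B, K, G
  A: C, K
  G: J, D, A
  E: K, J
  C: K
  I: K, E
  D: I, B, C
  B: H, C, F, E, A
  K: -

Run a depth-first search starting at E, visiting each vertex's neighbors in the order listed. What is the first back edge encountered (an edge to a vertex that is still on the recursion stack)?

I->E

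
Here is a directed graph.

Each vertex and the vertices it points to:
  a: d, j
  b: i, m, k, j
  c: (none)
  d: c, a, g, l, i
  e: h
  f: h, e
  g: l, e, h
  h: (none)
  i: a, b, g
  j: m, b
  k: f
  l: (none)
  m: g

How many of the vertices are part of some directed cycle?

5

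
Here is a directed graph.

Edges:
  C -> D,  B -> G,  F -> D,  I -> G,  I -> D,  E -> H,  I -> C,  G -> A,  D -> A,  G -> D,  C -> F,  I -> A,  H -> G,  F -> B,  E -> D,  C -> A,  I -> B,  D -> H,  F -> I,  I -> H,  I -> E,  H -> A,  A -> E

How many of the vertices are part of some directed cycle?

A vertex is on a directed cycle iff it belongs to a strongly connected component of size ≥ 2 (or has a self-loop).
The vertices on cycles are {A, C, D, E, F, G, H, I} — 8 in total.

8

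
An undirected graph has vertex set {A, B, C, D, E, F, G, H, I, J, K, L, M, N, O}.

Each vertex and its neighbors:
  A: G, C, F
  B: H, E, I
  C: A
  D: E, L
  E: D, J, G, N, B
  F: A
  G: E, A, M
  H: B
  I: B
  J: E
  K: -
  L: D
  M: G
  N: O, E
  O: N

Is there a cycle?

DFS, tracking each vertex's parent; an edge to a visited non-parent vertex closes a cycle.
Start from J:
visit J (parent –)
  visit E (parent J)
    visit D (parent E)
      D–E: parent, skip
      visit L (parent D)
        L–D: parent, skip
    E–J: parent, skip
    visit G (parent E)
      G–E: parent, skip
      visit A (parent G)
        A–G: parent, skip
        visit C (parent A)
          C–A: parent, skip
        visit F (parent A)
          F–A: parent, skip
      visit M (parent G)
        M–G: parent, skip
    visit N (parent E)
      visit O (parent N)
        O–N: parent, skip
      N–E: parent, skip
    visit B (parent E)
      visit H (parent B)
        H–B: parent, skip
      B–E: parent, skip
      visit I (parent B)
        I–B: parent, skip
visit K (parent –)
No non-parent visited neighbor found — the graph is a forest.

No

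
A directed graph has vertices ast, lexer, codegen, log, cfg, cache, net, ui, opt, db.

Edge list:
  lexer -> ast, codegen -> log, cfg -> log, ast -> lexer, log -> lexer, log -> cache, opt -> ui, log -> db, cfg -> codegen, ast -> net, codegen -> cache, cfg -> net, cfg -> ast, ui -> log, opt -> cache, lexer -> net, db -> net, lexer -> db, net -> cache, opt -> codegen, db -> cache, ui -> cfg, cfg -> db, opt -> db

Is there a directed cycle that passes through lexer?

lexer is on a cycle iff lexer can reach itself via ≥1 edge.
lexer → ast → lexer — yes.

Yes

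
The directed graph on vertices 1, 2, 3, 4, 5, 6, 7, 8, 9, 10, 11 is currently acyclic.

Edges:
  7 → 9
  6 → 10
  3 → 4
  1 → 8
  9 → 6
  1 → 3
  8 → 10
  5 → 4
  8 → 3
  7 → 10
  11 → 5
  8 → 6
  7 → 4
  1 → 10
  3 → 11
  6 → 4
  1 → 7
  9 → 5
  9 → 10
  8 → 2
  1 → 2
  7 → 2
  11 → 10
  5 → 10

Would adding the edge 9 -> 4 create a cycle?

No

Adding 9→4 creates a cycle iff 4 can already reach 9.
Explore from 4: no path reaches 9. The graph stays acyclic.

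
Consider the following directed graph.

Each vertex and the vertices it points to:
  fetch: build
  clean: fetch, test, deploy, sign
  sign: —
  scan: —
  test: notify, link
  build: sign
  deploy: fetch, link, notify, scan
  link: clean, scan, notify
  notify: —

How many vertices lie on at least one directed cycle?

4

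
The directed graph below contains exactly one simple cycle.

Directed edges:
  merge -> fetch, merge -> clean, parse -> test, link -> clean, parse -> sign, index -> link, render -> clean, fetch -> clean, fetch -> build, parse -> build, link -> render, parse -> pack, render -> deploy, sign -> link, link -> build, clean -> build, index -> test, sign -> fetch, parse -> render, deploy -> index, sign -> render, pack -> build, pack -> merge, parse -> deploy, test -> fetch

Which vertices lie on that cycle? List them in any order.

DFS with gray/black marking from render:
render gray
  deploy gray
    index gray
      link gray
        build gray
        build black
        clean gray
          clean→build: build black — skip
        clean black
        link→render: render is gray → back edge
Back edge closes the cycle render → deploy → index → link → render; its vertices are {link, index, deploy, render}.

link, index, deploy, render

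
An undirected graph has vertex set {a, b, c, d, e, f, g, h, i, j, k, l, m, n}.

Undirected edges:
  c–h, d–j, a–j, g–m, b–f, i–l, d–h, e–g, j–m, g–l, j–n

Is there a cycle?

No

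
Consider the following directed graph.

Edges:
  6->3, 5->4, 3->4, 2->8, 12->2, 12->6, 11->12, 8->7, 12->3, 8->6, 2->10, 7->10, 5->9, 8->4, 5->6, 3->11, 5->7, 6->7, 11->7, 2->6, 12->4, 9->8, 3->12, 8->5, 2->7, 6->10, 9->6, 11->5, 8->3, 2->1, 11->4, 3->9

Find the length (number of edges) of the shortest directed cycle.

For each vertex v, BFS finds the shortest path from v back to v.
The shortest such closed walk is 12 → 3 → 12, length 2.

2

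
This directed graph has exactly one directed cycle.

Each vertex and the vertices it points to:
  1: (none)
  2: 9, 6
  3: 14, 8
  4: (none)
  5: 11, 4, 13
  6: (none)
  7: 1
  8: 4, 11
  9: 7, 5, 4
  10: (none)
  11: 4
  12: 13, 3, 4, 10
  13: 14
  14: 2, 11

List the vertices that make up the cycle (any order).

2, 5, 9, 13, 14

DFS with gray/black marking from 14:
14 gray
  2 gray
    9 gray
      7 gray
        1 gray
        1 black
      7 black
      5 gray
        11 gray
          4 gray
          4 black
        11 black
        5→4: 4 black — skip
        13 gray
          13→14: 14 is gray → back edge
Back edge closes the cycle 14 → 2 → 9 → 5 → 13 → 14; its vertices are {2, 5, 9, 13, 14}.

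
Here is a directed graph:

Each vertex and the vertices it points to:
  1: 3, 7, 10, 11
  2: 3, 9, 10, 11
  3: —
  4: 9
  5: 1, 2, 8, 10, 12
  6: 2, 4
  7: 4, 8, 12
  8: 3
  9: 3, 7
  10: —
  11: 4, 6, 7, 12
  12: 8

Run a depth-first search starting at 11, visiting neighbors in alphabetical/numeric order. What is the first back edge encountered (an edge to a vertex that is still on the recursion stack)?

DFS from 11 (visiting neighbors in alphabetical/numeric order); mark gray on enter, black on exit:
11 gray
  4 gray
    9 gray
      3 gray
      3 black
      7 gray
        7→4: 4 is gray → back edge
First back edge: 7 → 4.

7→4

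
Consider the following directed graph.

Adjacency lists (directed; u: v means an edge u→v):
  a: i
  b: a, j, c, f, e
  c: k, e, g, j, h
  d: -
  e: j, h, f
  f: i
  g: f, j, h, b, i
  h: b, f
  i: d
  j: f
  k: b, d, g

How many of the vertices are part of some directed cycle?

A vertex is on a directed cycle iff it belongs to a strongly connected component of size ≥ 2 (or has a self-loop).
The vertices on cycles are {b, c, e, g, h, k} — 6 in total.

6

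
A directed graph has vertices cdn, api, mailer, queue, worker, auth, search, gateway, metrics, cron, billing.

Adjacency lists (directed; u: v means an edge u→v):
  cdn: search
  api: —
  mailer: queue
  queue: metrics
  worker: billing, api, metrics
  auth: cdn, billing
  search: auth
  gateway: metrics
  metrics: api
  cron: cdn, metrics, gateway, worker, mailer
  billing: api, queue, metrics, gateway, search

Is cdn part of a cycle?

Yes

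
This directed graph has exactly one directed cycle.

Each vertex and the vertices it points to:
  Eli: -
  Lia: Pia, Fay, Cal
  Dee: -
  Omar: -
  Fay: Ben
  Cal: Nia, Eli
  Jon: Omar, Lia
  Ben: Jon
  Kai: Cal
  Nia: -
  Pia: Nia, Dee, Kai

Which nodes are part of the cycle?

DFS with gray/black marking from Fay:
Fay gray
  Ben gray
    Jon gray
      Omar gray
      Omar black
      Lia gray
        Pia gray
          Nia gray
          Nia black
          Dee gray
          Dee black
          Kai gray
            Cal gray
              Cal→Nia: Nia black — skip
              Eli gray
              Eli black
            Cal black
          Kai black
        Pia black
        Lia→Fay: Fay is gray → back edge
Back edge closes the cycle Fay → Ben → Jon → Lia → Fay; its vertices are {Ben, Fay, Jon, Lia}.

Ben, Fay, Jon, Lia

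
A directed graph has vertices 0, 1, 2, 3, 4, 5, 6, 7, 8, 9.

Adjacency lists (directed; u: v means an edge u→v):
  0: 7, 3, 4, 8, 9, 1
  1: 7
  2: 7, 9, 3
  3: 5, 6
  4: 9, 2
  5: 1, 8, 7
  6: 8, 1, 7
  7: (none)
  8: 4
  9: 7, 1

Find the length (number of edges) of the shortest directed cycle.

For each vertex v, BFS finds the shortest path from v back to v.
The shortest such closed walk is 8 → 4 → 2 → 3 → 6 → 8, length 5.

5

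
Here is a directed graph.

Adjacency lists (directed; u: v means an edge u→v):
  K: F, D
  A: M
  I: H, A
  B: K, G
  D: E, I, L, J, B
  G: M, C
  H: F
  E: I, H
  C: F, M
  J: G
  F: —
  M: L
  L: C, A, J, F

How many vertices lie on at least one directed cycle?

A vertex is on a directed cycle iff it belongs to a strongly connected component of size ≥ 2 (or has a self-loop).
The vertices on cycles are {A, B, C, D, G, J, K, L, M} — 9 in total.

9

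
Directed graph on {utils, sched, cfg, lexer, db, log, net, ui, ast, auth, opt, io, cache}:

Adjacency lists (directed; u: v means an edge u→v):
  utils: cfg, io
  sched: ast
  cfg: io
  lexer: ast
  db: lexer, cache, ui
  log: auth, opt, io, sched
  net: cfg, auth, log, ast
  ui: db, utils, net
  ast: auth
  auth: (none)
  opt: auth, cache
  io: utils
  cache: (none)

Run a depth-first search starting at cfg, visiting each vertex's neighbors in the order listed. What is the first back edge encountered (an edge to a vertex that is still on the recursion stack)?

DFS from cfg (visiting each vertex's neighbors in the order listed); mark gray on enter, black on exit:
cfg gray
  io gray
    utils gray
      utils→cfg: cfg is gray → back edge
First back edge: utils → cfg.

utils->cfg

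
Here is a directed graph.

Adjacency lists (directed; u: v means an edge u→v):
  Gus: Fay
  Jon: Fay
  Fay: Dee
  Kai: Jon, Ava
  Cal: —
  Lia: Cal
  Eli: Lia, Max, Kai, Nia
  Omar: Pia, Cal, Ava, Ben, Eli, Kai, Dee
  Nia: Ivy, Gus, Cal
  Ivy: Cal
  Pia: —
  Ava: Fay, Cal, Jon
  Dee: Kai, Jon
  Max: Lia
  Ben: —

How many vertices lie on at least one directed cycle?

A vertex is on a directed cycle iff it belongs to a strongly connected component of size ≥ 2 (or has a self-loop).
The vertices on cycles are {Ava, Dee, Fay, Jon, Kai} — 5 in total.

5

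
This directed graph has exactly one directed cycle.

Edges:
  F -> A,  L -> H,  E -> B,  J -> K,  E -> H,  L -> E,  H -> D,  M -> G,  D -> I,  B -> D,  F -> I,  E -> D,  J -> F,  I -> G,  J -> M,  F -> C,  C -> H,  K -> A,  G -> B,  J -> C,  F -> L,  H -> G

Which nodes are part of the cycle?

B, D, G, I

DFS with gray/black marking from B:
B gray
  D gray
    I gray
      G gray
        G→B: B is gray → back edge
Back edge closes the cycle B → D → I → G → B; its vertices are {B, D, G, I}.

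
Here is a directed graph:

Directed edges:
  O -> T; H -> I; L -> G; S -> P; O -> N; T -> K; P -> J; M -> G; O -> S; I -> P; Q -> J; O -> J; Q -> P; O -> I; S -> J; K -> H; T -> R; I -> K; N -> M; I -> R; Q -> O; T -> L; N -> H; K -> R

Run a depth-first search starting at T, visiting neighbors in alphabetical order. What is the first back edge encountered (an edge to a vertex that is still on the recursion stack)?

I→K

DFS from T (visiting neighbors in alphabetical order); mark gray on enter, black on exit:
T gray
  K gray
    H gray
      I gray
        I→K: K is gray → back edge
First back edge: I → K.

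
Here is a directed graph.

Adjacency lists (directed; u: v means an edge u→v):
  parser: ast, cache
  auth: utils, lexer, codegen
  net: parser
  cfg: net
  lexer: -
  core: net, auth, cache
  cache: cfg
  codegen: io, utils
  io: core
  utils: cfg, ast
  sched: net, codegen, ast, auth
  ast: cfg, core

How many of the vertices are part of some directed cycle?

10

A vertex is on a directed cycle iff it belongs to a strongly connected component of size ≥ 2 (or has a self-loop).
The vertices on cycles are {io, ast, cfg, net, auth, core, cache, utils, parser, codegen} — 10 in total.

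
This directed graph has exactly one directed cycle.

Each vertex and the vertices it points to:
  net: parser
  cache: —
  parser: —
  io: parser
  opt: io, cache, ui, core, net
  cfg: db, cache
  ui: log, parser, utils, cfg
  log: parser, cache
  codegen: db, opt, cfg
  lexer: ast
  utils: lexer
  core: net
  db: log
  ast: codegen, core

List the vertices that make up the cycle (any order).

ui, ast, opt, lexer, utils, codegen

DFS with gray/black marking from codegen:
codegen gray
  db gray
    log gray
      parser gray
      parser black
      cache gray
      cache black
    log black
  db black
  opt gray
    io gray
      io→parser: parser black — skip
    io black
    opt→cache: cache black — skip
    ui gray
      ui→log: log black — skip
      ui→parser: parser black — skip
      utils gray
        lexer gray
          ast gray
            ast→codegen: codegen is gray → back edge
Back edge closes the cycle codegen → opt → ui → utils → lexer → ast → codegen; its vertices are {ui, ast, opt, lexer, utils, codegen}.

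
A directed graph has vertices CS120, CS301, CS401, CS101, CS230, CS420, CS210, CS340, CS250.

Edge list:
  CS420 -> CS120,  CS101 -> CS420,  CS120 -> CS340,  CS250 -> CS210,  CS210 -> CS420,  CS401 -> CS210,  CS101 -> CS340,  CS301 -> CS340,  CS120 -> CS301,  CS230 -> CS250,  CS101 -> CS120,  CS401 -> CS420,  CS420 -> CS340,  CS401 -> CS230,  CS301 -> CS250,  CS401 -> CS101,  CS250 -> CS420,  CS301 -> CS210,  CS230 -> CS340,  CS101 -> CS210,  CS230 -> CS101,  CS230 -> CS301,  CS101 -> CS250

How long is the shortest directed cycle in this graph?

For each vertex v, BFS finds the shortest path from v back to v.
The shortest such closed walk is CS250 → CS420 → CS120 → CS301 → CS250, length 4.

4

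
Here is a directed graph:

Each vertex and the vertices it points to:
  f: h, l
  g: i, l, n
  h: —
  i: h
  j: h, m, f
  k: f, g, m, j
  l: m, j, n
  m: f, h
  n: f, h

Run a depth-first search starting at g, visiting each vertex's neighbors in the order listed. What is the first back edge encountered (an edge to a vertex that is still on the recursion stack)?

f→l

DFS from g (visiting each vertex's neighbors in the order listed); mark gray on enter, black on exit:
g gray
  i gray
    h gray
    h black
  i black
  l gray
    m gray
      f gray
        f→h: h black — skip
        f→l: l is gray → back edge
First back edge: f → l.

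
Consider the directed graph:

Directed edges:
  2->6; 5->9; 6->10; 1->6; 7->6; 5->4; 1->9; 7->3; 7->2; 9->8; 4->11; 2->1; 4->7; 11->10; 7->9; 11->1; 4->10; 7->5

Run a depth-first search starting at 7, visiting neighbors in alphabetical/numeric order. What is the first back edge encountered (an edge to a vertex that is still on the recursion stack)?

4→7

DFS from 7 (visiting neighbors in alphabetical/numeric order); mark gray on enter, black on exit:
7 gray
  2 gray
    1 gray
      6 gray
        10 gray
        10 black
      6 black
      9 gray
        8 gray
        8 black
      9 black
    1 black
    2→6: 6 black — skip
  2 black
  3 gray
  3 black
  5 gray
    4 gray
      4→7: 7 is gray → back edge
First back edge: 4 → 7.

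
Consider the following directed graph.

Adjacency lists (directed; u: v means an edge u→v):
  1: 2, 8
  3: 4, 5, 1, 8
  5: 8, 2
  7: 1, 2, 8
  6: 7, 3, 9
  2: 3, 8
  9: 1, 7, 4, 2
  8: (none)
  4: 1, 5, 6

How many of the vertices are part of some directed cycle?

8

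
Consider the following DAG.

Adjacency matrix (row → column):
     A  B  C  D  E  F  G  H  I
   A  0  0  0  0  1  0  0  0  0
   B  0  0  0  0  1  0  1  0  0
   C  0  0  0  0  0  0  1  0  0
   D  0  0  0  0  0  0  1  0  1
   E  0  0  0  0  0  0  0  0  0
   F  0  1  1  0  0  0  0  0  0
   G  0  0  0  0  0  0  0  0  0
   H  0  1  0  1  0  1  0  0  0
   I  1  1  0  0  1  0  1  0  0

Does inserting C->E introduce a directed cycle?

Adding C→E creates a cycle iff E can already reach C.
Explore from E: no path reaches C. The graph stays acyclic.

No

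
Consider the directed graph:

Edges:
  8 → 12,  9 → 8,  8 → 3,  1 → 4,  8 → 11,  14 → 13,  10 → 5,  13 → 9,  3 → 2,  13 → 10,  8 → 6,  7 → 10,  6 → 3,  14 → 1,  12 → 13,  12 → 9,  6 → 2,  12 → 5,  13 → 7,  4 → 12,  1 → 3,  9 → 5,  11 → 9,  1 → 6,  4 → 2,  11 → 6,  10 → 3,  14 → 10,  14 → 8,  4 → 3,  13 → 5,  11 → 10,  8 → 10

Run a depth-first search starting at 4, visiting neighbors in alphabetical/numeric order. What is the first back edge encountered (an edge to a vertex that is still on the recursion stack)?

11→9

DFS from 4 (visiting neighbors in alphabetical/numeric order); mark gray on enter, black on exit:
4 gray
  2 gray
  2 black
  3 gray
    3→2: 2 black — skip
  3 black
  12 gray
    5 gray
    5 black
    9 gray
      9→5: 5 black — skip
      8 gray
        8→3: 3 black — skip
        6 gray
          6→2: 2 black — skip
          6→3: 3 black — skip
        6 black
        10 gray
          10→3: 3 black — skip
          10→5: 5 black — skip
        10 black
        11 gray
          11→6: 6 black — skip
          11→9: 9 is gray → back edge
First back edge: 11 → 9.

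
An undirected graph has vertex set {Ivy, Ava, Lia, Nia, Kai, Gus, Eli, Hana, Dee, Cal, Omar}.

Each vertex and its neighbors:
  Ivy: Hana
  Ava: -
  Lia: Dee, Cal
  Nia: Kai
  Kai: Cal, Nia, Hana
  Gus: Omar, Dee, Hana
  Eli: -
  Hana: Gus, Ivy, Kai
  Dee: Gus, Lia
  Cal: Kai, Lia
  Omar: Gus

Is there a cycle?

Yes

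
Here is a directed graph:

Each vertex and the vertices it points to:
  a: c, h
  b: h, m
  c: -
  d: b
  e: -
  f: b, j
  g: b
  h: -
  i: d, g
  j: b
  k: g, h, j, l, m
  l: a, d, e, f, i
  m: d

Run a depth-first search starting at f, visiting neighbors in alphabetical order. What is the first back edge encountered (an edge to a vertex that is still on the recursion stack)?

DFS from f (visiting neighbors in alphabetical order); mark gray on enter, black on exit:
f gray
  b gray
    h gray
    h black
    m gray
      d gray
        d→b: b is gray → back edge
First back edge: d → b.

d→b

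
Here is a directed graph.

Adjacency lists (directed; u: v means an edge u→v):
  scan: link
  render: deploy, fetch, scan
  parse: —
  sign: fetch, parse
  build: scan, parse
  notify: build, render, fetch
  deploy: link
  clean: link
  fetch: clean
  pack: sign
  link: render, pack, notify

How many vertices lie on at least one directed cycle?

A vertex is on a directed cycle iff it belongs to a strongly connected component of size ≥ 2 (or has a self-loop).
The vertices on cycles are {link, pack, scan, sign, build, clean, fetch, deploy, notify, render} — 10 in total.

10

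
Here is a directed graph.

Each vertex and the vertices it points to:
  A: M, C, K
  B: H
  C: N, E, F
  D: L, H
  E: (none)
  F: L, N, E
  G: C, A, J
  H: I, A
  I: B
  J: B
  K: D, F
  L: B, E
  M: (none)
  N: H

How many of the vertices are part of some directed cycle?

A vertex is on a directed cycle iff it belongs to a strongly connected component of size ≥ 2 (or has a self-loop).
The vertices on cycles are {A, B, C, D, F, H, I, K, L, N} — 10 in total.

10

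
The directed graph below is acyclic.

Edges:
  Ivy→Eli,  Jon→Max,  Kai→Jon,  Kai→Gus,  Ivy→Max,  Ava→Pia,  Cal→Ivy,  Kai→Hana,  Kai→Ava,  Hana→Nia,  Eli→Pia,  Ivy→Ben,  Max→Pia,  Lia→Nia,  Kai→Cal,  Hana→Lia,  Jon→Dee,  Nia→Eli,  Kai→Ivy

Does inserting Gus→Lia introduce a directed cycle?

No

Adding Gus→Lia creates a cycle iff Lia can already reach Gus.
Explore from Lia: no path reaches Gus. The graph stays acyclic.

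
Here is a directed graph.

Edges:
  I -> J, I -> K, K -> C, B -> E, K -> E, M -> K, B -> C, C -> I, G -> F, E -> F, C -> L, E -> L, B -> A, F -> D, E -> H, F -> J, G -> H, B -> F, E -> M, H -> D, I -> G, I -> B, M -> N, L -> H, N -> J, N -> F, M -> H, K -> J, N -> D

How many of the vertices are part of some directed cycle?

A vertex is on a directed cycle iff it belongs to a strongly connected component of size ≥ 2 (or has a self-loop).
The vertices on cycles are {B, C, E, I, K, M} — 6 in total.

6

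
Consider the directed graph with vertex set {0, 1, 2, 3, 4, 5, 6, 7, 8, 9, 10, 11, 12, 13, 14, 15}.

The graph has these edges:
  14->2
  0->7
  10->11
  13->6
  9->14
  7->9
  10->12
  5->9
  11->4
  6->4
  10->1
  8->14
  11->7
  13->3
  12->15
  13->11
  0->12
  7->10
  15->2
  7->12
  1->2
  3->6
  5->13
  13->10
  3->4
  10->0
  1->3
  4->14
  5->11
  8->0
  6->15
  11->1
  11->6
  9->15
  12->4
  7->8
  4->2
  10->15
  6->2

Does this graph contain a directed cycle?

DFS with white/gray/black marking, starting from 10:
10 gray
  15 gray
    2 gray
    2 black
  15 black
  1 gray
    1→2: 2 black — skip
    3 gray
      6 gray
        6→15: 15 black — skip
        6→2: 2 black — skip
        4 gray
          4→2: 2 black — skip
          14 gray
            14→2: 2 black — skip
          14 black
        4 black
      6 black
      3→4: 4 black — skip
    3 black
  1 black
  11 gray
    11→6: 6 black — skip
    7 gray
      12 gray
        12→4: 4 black — skip
        12→15: 15 black — skip
      12 black
      8 gray
        0 gray
          0→7: 7 is gray → back edge
Back edge found, so a cycle exists: 7 → 8 → 0 → 7.

Yes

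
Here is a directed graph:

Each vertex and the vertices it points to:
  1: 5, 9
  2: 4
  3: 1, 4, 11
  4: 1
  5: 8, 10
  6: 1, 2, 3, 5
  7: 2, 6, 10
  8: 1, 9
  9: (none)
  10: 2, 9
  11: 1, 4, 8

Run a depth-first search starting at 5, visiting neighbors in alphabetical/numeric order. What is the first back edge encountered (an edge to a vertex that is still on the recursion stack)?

DFS from 5 (visiting neighbors in alphabetical/numeric order); mark gray on enter, black on exit:
5 gray
  8 gray
    1 gray
      1→5: 5 is gray → back edge
First back edge: 1 → 5.

1->5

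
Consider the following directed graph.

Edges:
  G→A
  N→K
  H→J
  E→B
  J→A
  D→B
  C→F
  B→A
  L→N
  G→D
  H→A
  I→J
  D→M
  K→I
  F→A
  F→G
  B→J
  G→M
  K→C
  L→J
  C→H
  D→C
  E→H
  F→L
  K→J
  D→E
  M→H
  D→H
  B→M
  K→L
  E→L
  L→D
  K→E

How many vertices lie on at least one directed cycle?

A vertex is on a directed cycle iff it belongs to a strongly connected component of size ≥ 2 (or has a self-loop).
The vertices on cycles are {C, D, E, F, G, K, L, N} — 8 in total.

8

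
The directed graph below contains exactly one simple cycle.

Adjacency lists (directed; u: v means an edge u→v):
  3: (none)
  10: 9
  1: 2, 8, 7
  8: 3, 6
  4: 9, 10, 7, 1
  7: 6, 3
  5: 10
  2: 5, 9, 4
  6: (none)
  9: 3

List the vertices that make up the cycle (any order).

1, 2, 4

DFS with gray/black marking from 2:
2 gray
  5 gray
    10 gray
      9 gray
        3 gray
        3 black
      9 black
    10 black
  5 black
  2→9: 9 black — skip
  4 gray
    4→9: 9 black — skip
    4→10: 10 black — skip
    7 gray
      6 gray
      6 black
      7→3: 3 black — skip
    7 black
    1 gray
      1→2: 2 is gray → back edge
Back edge closes the cycle 2 → 4 → 1 → 2; its vertices are {1, 2, 4}.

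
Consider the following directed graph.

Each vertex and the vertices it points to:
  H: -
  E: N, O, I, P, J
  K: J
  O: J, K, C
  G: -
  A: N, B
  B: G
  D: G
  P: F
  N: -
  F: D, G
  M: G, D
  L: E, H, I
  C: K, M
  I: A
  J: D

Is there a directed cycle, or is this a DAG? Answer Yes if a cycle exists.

No

DFS with white/gray/black marking, starting from H:
H gray
H black
E gray
  N gray
  N black
  O gray
    J gray
      D gray
        G gray
        G black
      D black
    J black
    K gray
      K→J: J black — skip
    K black
    C gray
      C→K: K black — skip
      M gray
        M→G: G black — skip
        M→D: D black — skip
      M black
    C black
  O black
  I gray
    A gray
      A→N: N black — skip
      B gray
        B→G: G black — skip
      B black
    A black
  I black
  P gray
    F gray
      F→D: D black — skip
      F→G: G black — skip
    F black
  P black
  E→J: J black — skip
E black
L gray
  L→E: E black — skip
  L→H: H black — skip
  L→I: I black — skip
L black
Every edge goes to a white or black vertex — no back edge, so the graph is acyclic.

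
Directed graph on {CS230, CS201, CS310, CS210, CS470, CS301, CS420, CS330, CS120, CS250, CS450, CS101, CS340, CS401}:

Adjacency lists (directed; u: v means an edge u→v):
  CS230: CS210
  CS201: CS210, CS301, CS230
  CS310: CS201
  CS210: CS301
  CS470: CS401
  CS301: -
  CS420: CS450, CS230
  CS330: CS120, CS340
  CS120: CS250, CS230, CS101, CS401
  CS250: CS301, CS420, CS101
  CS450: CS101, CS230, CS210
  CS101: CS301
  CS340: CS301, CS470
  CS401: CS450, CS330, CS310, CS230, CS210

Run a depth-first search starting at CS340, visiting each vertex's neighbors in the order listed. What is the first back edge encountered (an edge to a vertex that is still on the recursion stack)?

DFS from CS340 (visiting each vertex's neighbors in the order listed); mark gray on enter, black on exit:
CS340 gray
  CS301 gray
  CS301 black
  CS470 gray
    CS401 gray
      CS450 gray
        CS101 gray
          CS101→CS301: CS301 black — skip
        CS101 black
        CS230 gray
          CS210 gray
            CS210→CS301: CS301 black — skip
          CS210 black
        CS230 black
        CS450→CS210: CS210 black — skip
      CS450 black
      CS330 gray
        CS120 gray
          CS250 gray
            CS250→CS301: CS301 black — skip
            CS420 gray
              CS420→CS450: CS450 black — skip
              CS420→CS230: CS230 black — skip
            CS420 black
            CS250→CS101: CS101 black — skip
          CS250 black
          CS120→CS230: CS230 black — skip
          CS120→CS101: CS101 black — skip
          CS120→CS401: CS401 is gray → back edge
First back edge: CS120 → CS401.

CS120->CS401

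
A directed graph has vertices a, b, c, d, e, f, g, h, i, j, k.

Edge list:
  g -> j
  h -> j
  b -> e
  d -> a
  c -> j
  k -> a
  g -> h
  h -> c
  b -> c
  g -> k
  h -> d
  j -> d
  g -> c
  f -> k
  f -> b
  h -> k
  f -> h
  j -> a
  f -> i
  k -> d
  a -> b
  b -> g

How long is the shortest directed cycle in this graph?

For each vertex v, BFS finds the shortest path from v back to v.
The shortest such closed walk is b → g → k → a → b, length 4.

4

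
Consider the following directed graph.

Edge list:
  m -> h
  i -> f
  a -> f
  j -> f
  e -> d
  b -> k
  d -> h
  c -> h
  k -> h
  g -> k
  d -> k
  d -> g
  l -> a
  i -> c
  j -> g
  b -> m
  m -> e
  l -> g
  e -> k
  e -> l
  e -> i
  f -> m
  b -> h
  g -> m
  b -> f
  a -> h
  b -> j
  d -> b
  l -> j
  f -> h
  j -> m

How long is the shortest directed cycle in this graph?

4

For each vertex v, BFS finds the shortest path from v back to v.
The shortest such closed walk is e → d → b → m → e, length 4.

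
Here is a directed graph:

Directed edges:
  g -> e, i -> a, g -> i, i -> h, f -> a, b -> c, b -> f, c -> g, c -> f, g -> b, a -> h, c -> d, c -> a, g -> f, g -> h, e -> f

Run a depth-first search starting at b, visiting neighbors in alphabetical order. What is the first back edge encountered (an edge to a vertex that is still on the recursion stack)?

g→b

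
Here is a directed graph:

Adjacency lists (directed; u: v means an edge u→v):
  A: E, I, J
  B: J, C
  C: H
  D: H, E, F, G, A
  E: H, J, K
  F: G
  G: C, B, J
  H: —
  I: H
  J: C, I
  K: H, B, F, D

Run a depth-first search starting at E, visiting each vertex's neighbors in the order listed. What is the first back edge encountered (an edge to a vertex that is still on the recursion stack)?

D->E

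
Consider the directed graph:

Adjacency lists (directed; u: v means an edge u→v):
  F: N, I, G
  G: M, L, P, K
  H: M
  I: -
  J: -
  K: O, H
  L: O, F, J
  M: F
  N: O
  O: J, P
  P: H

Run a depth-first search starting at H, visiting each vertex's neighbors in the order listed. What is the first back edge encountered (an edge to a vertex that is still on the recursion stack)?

DFS from H (visiting each vertex's neighbors in the order listed); mark gray on enter, black on exit:
H gray
  M gray
    F gray
      N gray
        O gray
          J gray
          J black
          P gray
            P→H: H is gray → back edge
First back edge: P → H.

P->H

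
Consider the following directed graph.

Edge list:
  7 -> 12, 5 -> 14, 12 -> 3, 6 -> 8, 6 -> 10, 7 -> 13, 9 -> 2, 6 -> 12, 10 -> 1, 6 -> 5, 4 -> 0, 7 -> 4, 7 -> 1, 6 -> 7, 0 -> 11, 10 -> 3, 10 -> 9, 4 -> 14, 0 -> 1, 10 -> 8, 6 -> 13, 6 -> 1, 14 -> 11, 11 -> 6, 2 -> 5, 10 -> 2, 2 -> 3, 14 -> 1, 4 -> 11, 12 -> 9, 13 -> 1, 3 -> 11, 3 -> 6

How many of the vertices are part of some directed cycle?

12

A vertex is on a directed cycle iff it belongs to a strongly connected component of size ≥ 2 (or has a self-loop).
The vertices on cycles are {0, 2, 3, 4, 5, 6, 7, 9, 10, 11, 12, 14} — 12 in total.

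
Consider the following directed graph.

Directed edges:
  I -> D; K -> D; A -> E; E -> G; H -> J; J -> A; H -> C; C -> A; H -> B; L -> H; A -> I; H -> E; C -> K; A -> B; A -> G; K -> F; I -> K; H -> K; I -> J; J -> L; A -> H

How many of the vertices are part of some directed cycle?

A vertex is on a directed cycle iff it belongs to a strongly connected component of size ≥ 2 (or has a self-loop).
The vertices on cycles are {A, C, H, I, J, L} — 6 in total.

6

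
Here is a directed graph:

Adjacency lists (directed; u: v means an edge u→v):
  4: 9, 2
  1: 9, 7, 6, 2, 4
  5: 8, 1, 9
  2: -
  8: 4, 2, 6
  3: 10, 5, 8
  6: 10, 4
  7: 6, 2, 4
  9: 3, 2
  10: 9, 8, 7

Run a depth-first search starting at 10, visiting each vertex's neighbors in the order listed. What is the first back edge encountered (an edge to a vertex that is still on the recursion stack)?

DFS from 10 (visiting each vertex's neighbors in the order listed); mark gray on enter, black on exit:
10 gray
  9 gray
    3 gray
      3→10: 10 is gray → back edge
First back edge: 3 → 10.

3->10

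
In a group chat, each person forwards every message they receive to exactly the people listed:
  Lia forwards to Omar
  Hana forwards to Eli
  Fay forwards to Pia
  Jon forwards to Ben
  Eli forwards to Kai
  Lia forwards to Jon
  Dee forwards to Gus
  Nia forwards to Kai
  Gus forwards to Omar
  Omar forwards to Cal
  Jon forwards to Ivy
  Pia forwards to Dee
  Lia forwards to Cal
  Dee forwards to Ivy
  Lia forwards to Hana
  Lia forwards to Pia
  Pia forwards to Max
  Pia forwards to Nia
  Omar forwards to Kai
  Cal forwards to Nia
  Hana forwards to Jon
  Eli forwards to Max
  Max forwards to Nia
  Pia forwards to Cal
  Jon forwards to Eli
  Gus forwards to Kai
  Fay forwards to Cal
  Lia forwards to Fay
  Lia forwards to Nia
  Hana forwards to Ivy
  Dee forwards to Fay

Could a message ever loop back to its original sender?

DFS with white/gray/black marking, starting from Eli:
Eli gray
  Max gray
    Nia gray
      Kai gray
      Kai black
    Nia black
  Max black
  Eli→Kai: Kai black — skip
Eli black
Dee gray
  Gus gray
    Omar gray
      Omar→Kai: Kai black — skip
      Cal gray
        Cal→Nia: Nia black — skip
      Cal black
    Omar black
    Gus→Kai: Kai black — skip
  Gus black
  Fay gray
    Pia gray
      Pia→Cal: Cal black — skip
      Pia→Dee: Dee is gray → back edge
Back edge found, so a cycle exists: Dee → Fay → Pia → Dee.

Yes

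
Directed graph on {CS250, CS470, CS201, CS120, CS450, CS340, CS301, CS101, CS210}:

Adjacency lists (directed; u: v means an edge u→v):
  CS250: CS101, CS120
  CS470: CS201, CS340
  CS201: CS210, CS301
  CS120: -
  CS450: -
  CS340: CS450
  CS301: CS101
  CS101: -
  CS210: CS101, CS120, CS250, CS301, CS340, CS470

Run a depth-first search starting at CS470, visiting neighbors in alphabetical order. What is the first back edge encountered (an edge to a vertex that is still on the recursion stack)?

CS210→CS470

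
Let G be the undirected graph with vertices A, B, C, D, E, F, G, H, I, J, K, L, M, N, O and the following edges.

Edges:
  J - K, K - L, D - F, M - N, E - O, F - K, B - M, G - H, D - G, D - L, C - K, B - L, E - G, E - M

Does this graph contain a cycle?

DFS, tracking each vertex's parent; an edge to a visited non-parent vertex closes a cycle.
Start from B:
visit B (parent –)
  visit L (parent B)
    L–B: parent, skip
    visit K (parent L)
      visit C (parent K)
        C–K: parent, skip
      visit J (parent K)
        J–K: parent, skip
      visit F (parent K)
        F–K: parent, skip
        visit D (parent F)
          visit G (parent D)
            G–D: parent, skip
            visit H (parent G)
              H–G: parent, skip
            visit E (parent G)
              visit O (parent E)
                O–E: parent, skip
              E–G: parent, skip
              visit M (parent E)
                visit N (parent M)
                  N–M: parent, skip
                M–B: B visited and ≠ parent → cycle
Cycle: B – L – K – F – D – G – E – M – B.

Yes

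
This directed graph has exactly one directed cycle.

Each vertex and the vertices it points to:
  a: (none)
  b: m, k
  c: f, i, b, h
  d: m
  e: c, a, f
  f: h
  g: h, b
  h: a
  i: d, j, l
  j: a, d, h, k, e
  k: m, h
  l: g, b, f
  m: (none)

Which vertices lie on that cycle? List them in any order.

c, e, i, j

DFS with gray/black marking from c:
c gray
  f gray
    h gray
      a gray
      a black
    h black
  f black
  i gray
    d gray
      m gray
      m black
    d black
    j gray
      j→a: a black — skip
      j→d: d black — skip
      j→h: h black — skip
      k gray
        k→m: m black — skip
        k→h: h black — skip
      k black
      e gray
        e→c: c is gray → back edge
Back edge closes the cycle c → i → j → e → c; its vertices are {c, e, i, j}.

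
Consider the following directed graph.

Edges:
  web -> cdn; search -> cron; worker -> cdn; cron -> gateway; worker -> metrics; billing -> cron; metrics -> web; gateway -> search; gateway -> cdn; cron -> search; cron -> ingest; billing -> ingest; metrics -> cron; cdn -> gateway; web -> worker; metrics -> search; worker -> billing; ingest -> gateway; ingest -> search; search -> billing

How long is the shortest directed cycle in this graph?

For each vertex v, BFS finds the shortest path from v back to v.
The shortest such closed walk is cdn → gateway → cdn, length 2.

2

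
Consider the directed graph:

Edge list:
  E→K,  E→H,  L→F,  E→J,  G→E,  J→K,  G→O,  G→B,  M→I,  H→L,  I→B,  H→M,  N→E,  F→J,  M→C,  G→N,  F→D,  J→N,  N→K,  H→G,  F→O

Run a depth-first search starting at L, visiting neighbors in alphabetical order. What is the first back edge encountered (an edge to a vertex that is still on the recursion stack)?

G→E

DFS from L (visiting neighbors in alphabetical order); mark gray on enter, black on exit:
L gray
  F gray
    D gray
    D black
    J gray
      K gray
      K black
      N gray
        E gray
          H gray
            G gray
              B gray
              B black
              G→E: E is gray → back edge
First back edge: G → E.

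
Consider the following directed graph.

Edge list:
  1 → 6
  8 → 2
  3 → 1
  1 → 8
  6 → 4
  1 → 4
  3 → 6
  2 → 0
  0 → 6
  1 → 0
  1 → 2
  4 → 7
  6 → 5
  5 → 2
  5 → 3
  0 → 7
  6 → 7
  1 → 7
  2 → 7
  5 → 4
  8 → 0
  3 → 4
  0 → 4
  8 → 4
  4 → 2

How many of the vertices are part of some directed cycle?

8

A vertex is on a directed cycle iff it belongs to a strongly connected component of size ≥ 2 (or has a self-loop).
The vertices on cycles are {0, 1, 2, 3, 4, 5, 6, 8} — 8 in total.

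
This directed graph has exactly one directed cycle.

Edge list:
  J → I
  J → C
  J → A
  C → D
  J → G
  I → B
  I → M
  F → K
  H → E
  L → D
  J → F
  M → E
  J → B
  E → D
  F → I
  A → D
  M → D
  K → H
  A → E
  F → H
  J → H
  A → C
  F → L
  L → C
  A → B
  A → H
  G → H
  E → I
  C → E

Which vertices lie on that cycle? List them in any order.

DFS with gray/black marking from I:
I gray
  M gray
    D gray
    D black
    E gray
      E→I: I is gray → back edge
Back edge closes the cycle I → M → E → I; its vertices are {E, I, M}.

E, I, M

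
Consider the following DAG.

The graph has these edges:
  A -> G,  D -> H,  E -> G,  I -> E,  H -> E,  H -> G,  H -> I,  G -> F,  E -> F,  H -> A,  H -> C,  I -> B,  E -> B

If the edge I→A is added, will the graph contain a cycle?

Adding I→A creates a cycle iff A can already reach I.
Explore from A: no path reaches I. The graph stays acyclic.

No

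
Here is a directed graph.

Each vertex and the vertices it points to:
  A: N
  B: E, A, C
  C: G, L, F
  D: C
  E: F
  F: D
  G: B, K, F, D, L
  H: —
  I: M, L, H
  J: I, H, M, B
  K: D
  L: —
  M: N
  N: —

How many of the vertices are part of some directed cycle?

7

A vertex is on a directed cycle iff it belongs to a strongly connected component of size ≥ 2 (or has a self-loop).
The vertices on cycles are {B, C, D, E, F, G, K} — 7 in total.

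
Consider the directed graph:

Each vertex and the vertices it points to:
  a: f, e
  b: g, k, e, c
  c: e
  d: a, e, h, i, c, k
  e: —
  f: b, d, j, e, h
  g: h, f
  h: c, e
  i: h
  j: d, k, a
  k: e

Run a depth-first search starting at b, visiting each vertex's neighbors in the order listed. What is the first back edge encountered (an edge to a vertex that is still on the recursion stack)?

DFS from b (visiting each vertex's neighbors in the order listed); mark gray on enter, black on exit:
b gray
  g gray
    h gray
      c gray
        e gray
        e black
      c black
      h→e: e black — skip
    h black
    f gray
      f→b: b is gray → back edge
First back edge: f → b.

f→b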